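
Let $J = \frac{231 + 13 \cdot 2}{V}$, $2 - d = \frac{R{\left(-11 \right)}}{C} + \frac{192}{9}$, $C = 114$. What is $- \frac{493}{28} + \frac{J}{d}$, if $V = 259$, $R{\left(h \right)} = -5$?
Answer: $- \frac{13409717}{759388} \approx -17.659$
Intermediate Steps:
$d = - \frac{733}{38}$ ($d = 2 - \left(- \frac{5}{114} + \frac{192}{9}\right) = 2 - \left(\left(-5\right) \frac{1}{114} + 192 \cdot \frac{1}{9}\right) = 2 - \left(- \frac{5}{114} + \frac{64}{3}\right) = 2 - \frac{809}{38} = - \frac{733}{38} \approx -19.289$)
$J = \frac{257}{259}$ ($J = \frac{231 + 13 \cdot 2}{259} = \left(231 + 26\right) \frac{1}{259} = 257 \cdot \frac{1}{259} = \frac{257}{259} \approx 0.99228$)
$- \frac{493}{28} + \frac{J}{d} = - \frac{493}{28} + \frac{257}{259 \left(- \frac{733}{38}\right)} = \left(-493\right) \frac{1}{28} + \frac{257}{259} \left(- \frac{38}{733}\right) = - \frac{493}{28} - \frac{9766}{189847} = - \frac{13409717}{759388}$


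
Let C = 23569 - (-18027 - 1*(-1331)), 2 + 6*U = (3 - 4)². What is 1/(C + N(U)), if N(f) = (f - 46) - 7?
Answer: 6/241271 ≈ 2.4868e-5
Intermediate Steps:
U = -⅙ (U = -⅓ + (3 - 4)²/6 = -⅓ + (⅙)*(-1)² = -⅓ + (⅙)*1 = -⅓ + ⅙ = -⅙ ≈ -0.16667)
C = 40265 (C = 23569 - (-18027 + 1331) = 23569 - 1*(-16696) = 23569 + 16696 = 40265)
N(f) = -53 + f (N(f) = (-46 + f) - 7 = -53 + f)
1/(C + N(U)) = 1/(40265 + (-53 - ⅙)) = 1/(40265 - 319/6) = 1/(241271/6) = 6/241271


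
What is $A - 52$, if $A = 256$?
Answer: $204$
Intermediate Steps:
$A - 52 = 256 - 52 = 204$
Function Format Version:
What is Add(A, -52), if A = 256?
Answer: 204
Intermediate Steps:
Add(A, -52) = Add(256, -52) = 204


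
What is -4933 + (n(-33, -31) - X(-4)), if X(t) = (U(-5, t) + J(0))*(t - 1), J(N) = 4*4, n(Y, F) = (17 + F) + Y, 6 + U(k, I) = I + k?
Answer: -4975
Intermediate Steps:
U(k, I) = -6 + I + k (U(k, I) = -6 + (I + k) = -6 + I + k)
n(Y, F) = 17 + F + Y
J(N) = 16
X(t) = (-1 + t)*(5 + t) (X(t) = ((-6 + t - 5) + 16)*(t - 1) = ((-11 + t) + 16)*(-1 + t) = (5 + t)*(-1 + t) = (-1 + t)*(5 + t))
-4933 + (n(-33, -31) - X(-4)) = -4933 + ((17 - 31 - 33) - (-5 + (-4)² + 4*(-4))) = -4933 + (-47 - (-5 + 16 - 16)) = -4933 + (-47 - 1*(-5)) = -4933 + (-47 + 5) = -4933 - 42 = -4975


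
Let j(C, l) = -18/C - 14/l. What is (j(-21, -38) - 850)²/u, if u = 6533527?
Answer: 12743474769/115571559103 ≈ 0.11026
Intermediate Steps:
(j(-21, -38) - 850)²/u = ((-18/(-21) - 14/(-38)) - 850)²/6533527 = ((-18*(-1/21) - 14*(-1/38)) - 850)²*(1/6533527) = ((6/7 + 7/19) - 850)²*(1/6533527) = (163/133 - 850)²*(1/6533527) = (-112887/133)²*(1/6533527) = (12743474769/17689)*(1/6533527) = 12743474769/115571559103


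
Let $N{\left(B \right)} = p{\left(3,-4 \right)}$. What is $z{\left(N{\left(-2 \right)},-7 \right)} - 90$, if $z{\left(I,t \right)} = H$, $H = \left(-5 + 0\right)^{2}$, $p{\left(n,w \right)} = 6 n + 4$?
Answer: $-65$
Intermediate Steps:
$p{\left(n,w \right)} = 4 + 6 n$
$N{\left(B \right)} = 22$ ($N{\left(B \right)} = 4 + 6 \cdot 3 = 4 + 18 = 22$)
$H = 25$ ($H = \left(-5\right)^{2} = 25$)
$z{\left(I,t \right)} = 25$
$z{\left(N{\left(-2 \right)},-7 \right)} - 90 = 25 - 90 = -65$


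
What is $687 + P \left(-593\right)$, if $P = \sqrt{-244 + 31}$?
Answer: $687 - 593 i \sqrt{213} \approx 687.0 - 8654.5 i$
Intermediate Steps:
$P = i \sqrt{213}$ ($P = \sqrt{-213} = i \sqrt{213} \approx 14.595 i$)
$687 + P \left(-593\right) = 687 + i \sqrt{213} \left(-593\right) = 687 - 593 i \sqrt{213}$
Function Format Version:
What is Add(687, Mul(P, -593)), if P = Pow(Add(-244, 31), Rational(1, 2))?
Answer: Add(687, Mul(-593, I, Pow(213, Rational(1, 2)))) ≈ Add(687.00, Mul(-8654.5, I))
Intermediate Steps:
P = Mul(I, Pow(213, Rational(1, 2))) (P = Pow(-213, Rational(1, 2)) = Mul(I, Pow(213, Rational(1, 2))) ≈ Mul(14.595, I))
Add(687, Mul(P, -593)) = Add(687, Mul(Mul(I, Pow(213, Rational(1, 2))), -593)) = Add(687, Mul(-593, I, Pow(213, Rational(1, 2))))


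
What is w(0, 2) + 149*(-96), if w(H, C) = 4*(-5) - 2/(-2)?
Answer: -14323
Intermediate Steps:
w(H, C) = -19 (w(H, C) = -20 - 2*(-1/2) = -20 + 1 = -19)
w(0, 2) + 149*(-96) = -19 + 149*(-96) = -19 - 14304 = -14323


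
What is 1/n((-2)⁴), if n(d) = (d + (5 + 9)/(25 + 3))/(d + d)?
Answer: 64/33 ≈ 1.9394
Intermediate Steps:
n(d) = (½ + d)/(2*d) (n(d) = (d + 14/28)/((2*d)) = (d + 14*(1/28))*(1/(2*d)) = (d + ½)*(1/(2*d)) = (½ + d)*(1/(2*d)) = (½ + d)/(2*d))
1/n((-2)⁴) = 1/((1 + 2*(-2)⁴)/(4*((-2)⁴))) = 1/((¼)*(1 + 2*16)/16) = 1/((¼)*(1/16)*(1 + 32)) = 1/((¼)*(1/16)*33) = 1/(33/64) = 64/33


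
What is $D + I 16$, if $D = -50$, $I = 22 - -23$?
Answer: $670$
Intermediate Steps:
$I = 45$ ($I = 22 + 23 = 45$)
$D + I 16 = -50 + 45 \cdot 16 = -50 + 720 = 670$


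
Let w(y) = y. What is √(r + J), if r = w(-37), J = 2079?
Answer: √2042 ≈ 45.188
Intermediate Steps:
r = -37
√(r + J) = √(-37 + 2079) = √2042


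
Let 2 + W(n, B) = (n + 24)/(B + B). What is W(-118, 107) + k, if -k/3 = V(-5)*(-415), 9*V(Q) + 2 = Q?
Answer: -311618/321 ≈ -970.77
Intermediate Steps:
V(Q) = -2/9 + Q/9
W(n, B) = -2 + (24 + n)/(2*B) (W(n, B) = -2 + (n + 24)/(B + B) = -2 + (24 + n)/((2*B)) = -2 + (24 + n)*(1/(2*B)) = -2 + (24 + n)/(2*B))
k = -2905/3 (k = -3*(-2/9 + (⅑)*(-5))*(-415) = -3*(-2/9 - 5/9)*(-415) = -(-7)*(-415)/3 = -3*2905/9 = -2905/3 ≈ -968.33)
W(-118, 107) + k = (½)*(24 - 118 - 4*107)/107 - 2905/3 = (½)*(1/107)*(24 - 118 - 428) - 2905/3 = (½)*(1/107)*(-522) - 2905/3 = -261/107 - 2905/3 = -311618/321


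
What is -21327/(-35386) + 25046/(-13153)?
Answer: -86537675/66490294 ≈ -1.3015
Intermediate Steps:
-21327/(-35386) + 25046/(-13153) = -21327*(-1/35386) + 25046*(-1/13153) = 21327/35386 - 3578/1879 = -86537675/66490294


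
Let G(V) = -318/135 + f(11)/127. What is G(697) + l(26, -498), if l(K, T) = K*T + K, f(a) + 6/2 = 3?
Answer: -581596/45 ≈ -12924.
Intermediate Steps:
f(a) = 0 (f(a) = -3 + 3 = 0)
l(K, T) = K + K*T
G(V) = -106/45 (G(V) = -318/135 + 0/127 = -318*1/135 + 0*(1/127) = -106/45 + 0 = -106/45)
G(697) + l(26, -498) = -106/45 + 26*(1 - 498) = -106/45 + 26*(-497) = -106/45 - 12922 = -581596/45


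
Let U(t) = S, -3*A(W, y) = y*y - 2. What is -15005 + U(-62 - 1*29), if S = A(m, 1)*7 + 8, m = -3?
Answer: -44984/3 ≈ -14995.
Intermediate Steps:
A(W, y) = 2/3 - y**2/3 (A(W, y) = -(y*y - 2)/3 = -(y**2 - 2)/3 = -(-2 + y**2)/3 = 2/3 - y**2/3)
S = 31/3 (S = (2/3 - 1/3*1**2)*7 + 8 = (2/3 - 1/3*1)*7 + 8 = (2/3 - 1/3)*7 + 8 = (1/3)*7 + 8 = 7/3 + 8 = 31/3 ≈ 10.333)
U(t) = 31/3
-15005 + U(-62 - 1*29) = -15005 + 31/3 = -44984/3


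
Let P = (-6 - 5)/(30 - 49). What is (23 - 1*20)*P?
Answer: 33/19 ≈ 1.7368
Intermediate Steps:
P = 11/19 (P = -11/(-19) = -11*(-1/19) = 11/19 ≈ 0.57895)
(23 - 1*20)*P = (23 - 1*20)*(11/19) = (23 - 20)*(11/19) = 3*(11/19) = 33/19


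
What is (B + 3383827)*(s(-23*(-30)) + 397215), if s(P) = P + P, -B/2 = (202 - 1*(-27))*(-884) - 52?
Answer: 1510197931785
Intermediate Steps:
B = 404976 (B = -2*((202 - 1*(-27))*(-884) - 52) = -2*((202 + 27)*(-884) - 52) = -2*(229*(-884) - 52) = -2*(-202436 - 52) = -2*(-202488) = 404976)
s(P) = 2*P
(B + 3383827)*(s(-23*(-30)) + 397215) = (404976 + 3383827)*(2*(-23*(-30)) + 397215) = 3788803*(2*690 + 397215) = 3788803*(1380 + 397215) = 3788803*398595 = 1510197931785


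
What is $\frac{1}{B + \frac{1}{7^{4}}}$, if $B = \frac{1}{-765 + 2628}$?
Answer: $\frac{4473063}{4264} \approx 1049.0$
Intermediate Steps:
$B = \frac{1}{1863} \approx 0.00053677$
$\frac{1}{B + \frac{1}{7^{4}}} = \frac{1}{\frac{1}{1863} + \frac{1}{7^{4}}} = \frac{1}{\frac{1}{1863} + \frac{1}{2401}} = \frac{1}{\frac{4264}{4473063}} = \frac{4473063}{4264}$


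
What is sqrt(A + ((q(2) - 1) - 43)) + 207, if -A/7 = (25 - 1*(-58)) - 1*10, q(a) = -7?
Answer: 207 + I*sqrt(562) ≈ 207.0 + 23.707*I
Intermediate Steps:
A = -511 (A = -7*((25 - 1*(-58)) - 1*10) = -7*((25 + 58) - 10) = -7*(83 - 10) = -7*73 = -511)
sqrt(A + ((q(2) - 1) - 43)) + 207 = sqrt(-511 + ((-7 - 1) - 43)) + 207 = sqrt(-511 + (-8 - 43)) + 207 = sqrt(-511 - 51) + 207 = sqrt(-562) + 207 = I*sqrt(562) + 207 = 207 + I*sqrt(562)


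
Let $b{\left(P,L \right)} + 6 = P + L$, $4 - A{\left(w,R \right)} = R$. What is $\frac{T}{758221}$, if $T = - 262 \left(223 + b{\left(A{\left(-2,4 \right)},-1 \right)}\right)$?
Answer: $- \frac{56592}{758221} \approx -0.074638$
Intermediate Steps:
$A{\left(w,R \right)} = 4 - R$
$b{\left(P,L \right)} = -6 + L + P$ ($b{\left(P,L \right)} = -6 + \left(P + L\right) = -6 + \left(L + P\right) = -6 + L + P$)
$T = -56592$ ($T = - 262 \left(223 - 7\right) = \left(-262\right) 216 = -56592$)
$\frac{T}{758221} = - \frac{56592}{758221}$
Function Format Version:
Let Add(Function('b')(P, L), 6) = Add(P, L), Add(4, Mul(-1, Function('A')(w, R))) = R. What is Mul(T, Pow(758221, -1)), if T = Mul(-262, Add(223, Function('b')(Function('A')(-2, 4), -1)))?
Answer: Rational(-56592, 758221) ≈ -0.074638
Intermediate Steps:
Function('A')(w, R) = Add(4, Mul(-1, R))
Function('b')(P, L) = Add(-6, L, P) (Function('b')(P, L) = Add(-6, Add(P, L)) = Add(-6, Add(L, P)) = Add(-6, L, P))
T = -56592 (T = Mul(-262, Add(223, Add(-6, -1, Add(4, Mul(-1, 4))))) = Mul(-262, Add(223, Add(-6, -1, Add(4, -4)))) = Mul(-262, Add(223, Add(-6, -1, 0))) = Mul(-262, Add(223, -7)) = Mul(-262, 216) = -56592)
Mul(T, Pow(758221, -1)) = Mul(-56592, Pow(758221, -1)) = Mul(-56592, Rational(1, 758221)) = Rational(-56592, 758221)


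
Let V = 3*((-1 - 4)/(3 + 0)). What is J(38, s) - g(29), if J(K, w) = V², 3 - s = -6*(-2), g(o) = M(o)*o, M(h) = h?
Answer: -816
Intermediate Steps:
g(o) = o² (g(o) = o*o = o²)
s = -9 (s = 3 - (-6)*(-2) = 3 - 1*12 = 3 - 12 = -9)
V = -5 (V = 3*(-5/3) = -5)
J(K, w) = 25 (J(K, w) = (-5)² = 25)
J(38, s) - g(29) = 25 - 1*29² = 25 - 1*841 = 25 - 841 = -816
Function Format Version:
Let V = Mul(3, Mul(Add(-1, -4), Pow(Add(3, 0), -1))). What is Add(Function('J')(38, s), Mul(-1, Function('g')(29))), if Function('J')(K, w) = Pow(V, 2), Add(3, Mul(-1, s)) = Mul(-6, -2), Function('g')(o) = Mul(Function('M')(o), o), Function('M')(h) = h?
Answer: -816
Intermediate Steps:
Function('g')(o) = Pow(o, 2) (Function('g')(o) = Mul(o, o) = Pow(o, 2))
s = -9 (s = Add(3, Mul(-1, Mul(-6, -2))) = Add(3, Mul(-1, 12)) = Add(3, -12) = -9)
V = -5 (V = Mul(3, Mul(-5, Pow(3, -1))) = Mul(3, Mul(-5, Rational(1, 3))) = Mul(3, Rational(-5, 3)) = -5)
Function('J')(K, w) = 25 (Function('J')(K, w) = Pow(-5, 2) = 25)
Add(Function('J')(38, s), Mul(-1, Function('g')(29))) = Add(25, Mul(-1, Pow(29, 2))) = Add(25, Mul(-1, 841)) = Add(25, -841) = -816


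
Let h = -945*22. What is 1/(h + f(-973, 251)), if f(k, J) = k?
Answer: -1/21763 ≈ -4.5950e-5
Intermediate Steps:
h = -20790
1/(h + f(-973, 251)) = 1/(-20790 - 973) = 1/(-21763) = -1/21763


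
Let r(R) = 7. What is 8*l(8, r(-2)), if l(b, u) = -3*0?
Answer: 0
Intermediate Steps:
l(b, u) = 0
8*l(8, r(-2)) = 8*0 = 0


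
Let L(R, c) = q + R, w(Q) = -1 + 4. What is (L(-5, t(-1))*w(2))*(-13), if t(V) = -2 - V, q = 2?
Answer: 117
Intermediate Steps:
w(Q) = 3
L(R, c) = 2 + R
(L(-5, t(-1))*w(2))*(-13) = ((2 - 5)*3)*(-13) = -3*3*(-13) = -9*(-13) = 117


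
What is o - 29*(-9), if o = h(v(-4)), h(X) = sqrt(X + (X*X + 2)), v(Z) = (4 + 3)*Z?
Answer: 261 + sqrt(758) ≈ 288.53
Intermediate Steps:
v(Z) = 7*Z
h(X) = sqrt(2 + X + X**2) (h(X) = sqrt(X + (X**2 + 2)) = sqrt(X + (2 + X**2)) = sqrt(2 + X + X**2))
o = sqrt(758) (o = sqrt(2 + 7*(-4) + (7*(-4))**2) = sqrt(2 - 28 + (-28)**2) = sqrt(2 - 28 + 784) = sqrt(758) ≈ 27.532)
o - 29*(-9) = sqrt(758) - 29*(-9) = sqrt(758) + 261 = 261 + sqrt(758)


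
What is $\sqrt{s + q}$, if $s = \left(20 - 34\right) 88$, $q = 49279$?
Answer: $\sqrt{48047} \approx 219.2$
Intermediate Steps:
$s = -1232$ ($s = \left(-14\right) 88 = -1232$)
$\sqrt{s + q} = \sqrt{-1232 + 49279} = \sqrt{48047}$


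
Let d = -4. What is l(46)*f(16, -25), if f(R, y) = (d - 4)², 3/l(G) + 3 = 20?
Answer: 192/17 ≈ 11.294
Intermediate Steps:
l(G) = 3/17 (l(G) = 3/(-3 + 20) = 3/17)
f(R, y) = 64 (f(R, y) = (-4 - 4)² = (-8)² = 64)
l(46)*f(16, -25) = (3/17)*64 = 192/17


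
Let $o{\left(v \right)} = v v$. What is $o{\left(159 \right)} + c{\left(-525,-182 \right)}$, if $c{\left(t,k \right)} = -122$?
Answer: $25159$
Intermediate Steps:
$o{\left(v \right)} = v^{2}$
$o{\left(159 \right)} + c{\left(-525,-182 \right)} = 159^{2} - 122 = 25281 - 122 = 25159$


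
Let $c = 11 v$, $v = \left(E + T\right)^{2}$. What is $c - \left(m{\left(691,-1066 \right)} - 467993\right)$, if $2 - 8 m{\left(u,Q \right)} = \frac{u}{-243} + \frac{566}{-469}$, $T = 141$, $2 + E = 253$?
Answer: $\frac{1967796384041}{911736} \approx 2.1583 \cdot 10^{6}$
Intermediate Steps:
$E = 251$ ($E = -2 + 253 = 251$)
$m{\left(u,Q \right)} = \frac{188}{469} + \frac{u}{1944}$ ($m{\left(u,Q \right)} = \frac{1}{4} - \frac{\frac{u}{-243} + \frac{566}{-469}}{8} = \frac{1}{4} - \frac{u \left(- \frac{1}{243}\right) + 566 \left(- \frac{1}{469}\right)}{8} = \frac{1}{4} - \frac{- \frac{u}{243} - \frac{566}{469}}{8} = \frac{1}{4} - \frac{- \frac{566}{469} - \frac{u}{243}}{8} = \frac{1}{4} + \left(\frac{283}{1876} + \frac{u}{1944}\right) = \frac{188}{469} + \frac{u}{1944}$)
$v = 153664$ ($v = \left(251 + 141\right)^{2} = 392^{2} = 153664$)
$c = 1690304$ ($c = 11 \cdot 153664 = 1690304$)
$c - \left(m{\left(691,-1066 \right)} - 467993\right) = 1690304 - \left(\left(\frac{188}{469} + \frac{1}{1944} \cdot 691\right) - 467993\right) = 1690304 - \left(\left(\frac{188}{469} + \frac{691}{1944}\right) - 467993\right) = 1690304 - \left(\frac{689551}{911736} - 467993\right) = 1690304 - - \frac{426685376297}{911736} = 1690304 + \frac{426685376297}{911736} = \frac{1967796384041}{911736}$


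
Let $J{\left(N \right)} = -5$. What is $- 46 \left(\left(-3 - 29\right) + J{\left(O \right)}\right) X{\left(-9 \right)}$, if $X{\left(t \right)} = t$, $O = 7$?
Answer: $-15318$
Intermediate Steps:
$- 46 \left(\left(-3 - 29\right) + J{\left(O \right)}\right) X{\left(-9 \right)} = - 46 \left(\left(-3 - 29\right) - 5\right) \left(-9\right) = - 46 \left(-32 - 5\right) \left(-9\right) = \left(-46\right) \left(-37\right) \left(-9\right) = 1702 \left(-9\right) = -15318$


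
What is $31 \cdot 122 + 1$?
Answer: $3783$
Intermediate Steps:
$31 \cdot 122 + 1 = 3782 + 1 = 3783$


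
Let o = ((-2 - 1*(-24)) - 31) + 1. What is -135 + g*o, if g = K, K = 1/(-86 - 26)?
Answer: -1889/14 ≈ -134.93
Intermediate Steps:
K = -1/112 (K = 1/(-112) = -1/112 ≈ -0.0089286)
g = -1/112 ≈ -0.0089286
o = -8 (o = ((-2 + 24) - 31) + 1 = (22 - 31) + 1 = -9 + 1 = -8)
-135 + g*o = -135 - 1/112*(-8) = -135 + 1/14 = -1889/14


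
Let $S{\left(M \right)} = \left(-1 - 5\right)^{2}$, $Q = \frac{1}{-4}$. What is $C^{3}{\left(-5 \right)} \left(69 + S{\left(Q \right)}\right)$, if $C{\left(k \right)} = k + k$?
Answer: $-105000$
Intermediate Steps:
$C{\left(k \right)} = 2 k$
$Q = - \frac{1}{4} \approx -0.25$
$S{\left(M \right)} = 36$ ($S{\left(M \right)} = \left(-6\right)^{2} = 36$)
$C^{3}{\left(-5 \right)} \left(69 + S{\left(Q \right)}\right) = \left(2 \left(-5\right)\right)^{3} \left(69 + 36\right) = \left(-10\right)^{3} \cdot 105 = \left(-1000\right) 105 = -105000$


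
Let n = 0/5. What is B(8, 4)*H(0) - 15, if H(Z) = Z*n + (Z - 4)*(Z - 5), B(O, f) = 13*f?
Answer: 1025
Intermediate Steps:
n = 0 (n = 0*(⅕) = 0)
H(Z) = (-5 + Z)*(-4 + Z) (H(Z) = Z*0 + (Z - 4)*(Z - 5) = 0 + (-4 + Z)*(-5 + Z) = 0 + (-5 + Z)*(-4 + Z) = (-5 + Z)*(-4 + Z))
B(8, 4)*H(0) - 15 = (13*4)*(20 + 0² - 9*0) - 15 = 52*(20 + 0 + 0) - 15 = 52*20 - 15 = 1040 - 15 = 1025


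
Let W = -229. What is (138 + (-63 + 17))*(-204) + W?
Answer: -18997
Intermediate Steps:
(138 + (-63 + 17))*(-204) + W = (138 + (-63 + 17))*(-204) - 229 = (138 - 46)*(-204) - 229 = 92*(-204) - 229 = -18768 - 229 = -18997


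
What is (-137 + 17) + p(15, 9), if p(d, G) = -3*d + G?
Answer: -156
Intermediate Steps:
p(d, G) = G - 3*d
(-137 + 17) + p(15, 9) = (-137 + 17) + (9 - 3*15) = -120 + (9 - 45) = -120 - 36 = -156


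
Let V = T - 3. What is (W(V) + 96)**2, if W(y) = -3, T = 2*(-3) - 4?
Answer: 8649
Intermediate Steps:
T = -10 (T = -6 - 4 = -10)
V = -13 (V = -10 - 3 = -13)
(W(V) + 96)**2 = (-3 + 96)**2 = 93**2 = 8649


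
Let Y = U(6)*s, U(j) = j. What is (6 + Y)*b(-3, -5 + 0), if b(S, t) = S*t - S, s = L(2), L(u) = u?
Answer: 324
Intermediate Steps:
s = 2
Y = 12 (Y = 6*2 = 12)
b(S, t) = -S + S*t
(6 + Y)*b(-3, -5 + 0) = (6 + 12)*(-3*(-1 + (-5 + 0))) = 18*(-3*(-1 - 5)) = 18*(-3*(-6)) = 18*18 = 324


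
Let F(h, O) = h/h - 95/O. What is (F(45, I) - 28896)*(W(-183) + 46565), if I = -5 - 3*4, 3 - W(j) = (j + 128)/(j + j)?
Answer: -4185283631480/3111 ≈ -1.3453e+9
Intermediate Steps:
W(j) = 3 - (128 + j)/(2*j) (W(j) = 3 - (j + 128)/(j + j) = 3 - (128 + j)/(2*j))
I = -17 (I = -5 - 12 = -17)
F(h, O) = 1 - 95/O
(F(45, I) - 28896)*(W(-183) + 46565) = ((-95 - 17)/(-17) - 28896)*((5/2 - 64/(-183)) + 46565) = (-1/17*(-112) - 28896)*((5/2 - 64*(-1/183)) + 46565) = (112/17 - 28896)*((5/2 + 64/183) + 46565) = -491120*(1043/366 + 46565)/17 = -491120/17*17043833/366 = -4185283631480/3111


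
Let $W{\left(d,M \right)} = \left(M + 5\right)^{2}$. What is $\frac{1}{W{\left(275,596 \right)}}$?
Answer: $\frac{1}{361201} \approx 2.7685 \cdot 10^{-6}$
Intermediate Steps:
$W{\left(d,M \right)} = \left(5 + M\right)^{2}$
$\frac{1}{W{\left(275,596 \right)}} = \frac{1}{\left(5 + 596\right)^{2}} = \frac{1}{601^{2}} = \frac{1}{361201}$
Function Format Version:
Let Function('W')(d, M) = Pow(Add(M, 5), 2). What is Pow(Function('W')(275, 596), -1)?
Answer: Rational(1, 361201) ≈ 2.7685e-6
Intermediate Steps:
Function('W')(d, M) = Pow(Add(5, M), 2)
Pow(Function('W')(275, 596), -1) = Pow(Pow(Add(5, 596), 2), -1) = Pow(Pow(601, 2), -1) = Pow(361201, -1) = Rational(1, 361201)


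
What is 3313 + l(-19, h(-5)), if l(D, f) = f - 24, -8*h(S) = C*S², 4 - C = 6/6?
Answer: 26237/8 ≈ 3279.6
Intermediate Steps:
C = 3 (C = 4 - 6/6 = 4 - 1*1 = 4 - 1 = 3)
h(S) = -3*S²/8
l(D, f) = -24 + f
3313 + l(-19, h(-5)) = 3313 + (-24 - 3/8*(-5)²) = 3313 + (-24 - 3/8*25) = 3313 + (-24 - 75/8) = 3313 - 267/8 = 26237/8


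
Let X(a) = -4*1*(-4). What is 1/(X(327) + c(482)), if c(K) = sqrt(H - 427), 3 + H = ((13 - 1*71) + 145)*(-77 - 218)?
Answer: 16/26351 - I*sqrt(26095)/26351 ≈ 0.00060719 - 0.0061303*I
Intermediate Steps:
H = -25668 (H = -3 + ((13 - 1*71) + 145)*(-77 - 218) = -3 + ((13 - 71) + 145)*(-295) = -3 + (-58 + 145)*(-295) = -3 + 87*(-295) = -3 - 25665 = -25668)
X(a) = 16 (X(a) = -4*(-4) = 16)
c(K) = I*sqrt(26095) (c(K) = sqrt(-25668 - 427) = sqrt(-26095) = I*sqrt(26095))
1/(X(327) + c(482)) = 1/(16 + I*sqrt(26095))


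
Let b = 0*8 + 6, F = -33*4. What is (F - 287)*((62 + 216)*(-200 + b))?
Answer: 22597508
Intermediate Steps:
F = -132
b = 6 (b = 0 + 6 = 6)
(F - 287)*((62 + 216)*(-200 + b)) = (-132 - 287)*((62 + 216)*(-200 + 6)) = -116482*(-194) = -419*(-53932) = 22597508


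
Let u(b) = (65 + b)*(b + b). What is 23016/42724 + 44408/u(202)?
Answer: 273748580/288034527 ≈ 0.95040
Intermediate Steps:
u(b) = 2*b*(65 + b) (u(b) = (65 + b)*(2*b) = 2*b*(65 + b))
23016/42724 + 44408/u(202) = 23016/42724 + 44408/((2*202*(65 + 202))) = 23016*(1/42724) + 44408/((2*202*267)) = 5754/10681 + 44408/107868 = 5754/10681 + 44408*(1/107868) = 5754/10681 + 11102/26967 = 273748580/288034527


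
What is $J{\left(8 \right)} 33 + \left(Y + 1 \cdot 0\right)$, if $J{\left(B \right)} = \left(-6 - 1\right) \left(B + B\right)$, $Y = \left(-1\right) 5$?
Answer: $-3701$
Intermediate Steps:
$Y = -5$
$J{\left(B \right)} = - 14 B$ ($J{\left(B \right)} = - 7 \cdot 2 B = - 14 B$)
$J{\left(8 \right)} 33 + \left(Y + 1 \cdot 0\right) = \left(-14\right) 8 \cdot 33 + \left(-5 + 1 \cdot 0\right) = \left(-112\right) 33 + \left(-5 + 0\right) = -3696 - 5 = -3701$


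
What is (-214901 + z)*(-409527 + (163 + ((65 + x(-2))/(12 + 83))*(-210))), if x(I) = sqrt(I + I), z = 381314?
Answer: -1294800642798/19 - 13978692*I/19 ≈ -6.8147e+10 - 7.3572e+5*I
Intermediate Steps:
x(I) = sqrt(2)*sqrt(I) (x(I) = sqrt(2*I) = sqrt(2)*sqrt(I))
(-214901 + z)*(-409527 + (163 + ((65 + x(-2))/(12 + 83))*(-210))) = (-214901 + 381314)*(-409527 + (163 + ((65 + sqrt(2)*sqrt(-2))/(12 + 83))*(-210))) = 166413*(-409527 + (163 + ((65 + sqrt(2)*(I*sqrt(2)))/95)*(-210))) = 166413*(-409527 + (163 + ((65 + 2*I)*(1/95))*(-210))) = 166413*(-409527 + (163 + (13/19 + 2*I/95)*(-210))) = 166413*(-409527 + (163 + (-2730/19 - 84*I/19))) = 166413*(-409527 + (367/19 - 84*I/19)) = 166413*(-7780646/19 - 84*I/19) = -1294800642798/19 - 13978692*I/19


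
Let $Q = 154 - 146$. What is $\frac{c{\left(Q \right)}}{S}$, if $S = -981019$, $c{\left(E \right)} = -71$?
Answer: $\frac{71}{981019} \approx 7.2374 \cdot 10^{-5}$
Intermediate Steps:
$Q = 8$ ($Q = 154 - 146 = 8$)
$\frac{c{\left(Q \right)}}{S} = - \frac{71}{-981019} = \left(-71\right) \left(- \frac{1}{981019}\right) = \frac{71}{981019}$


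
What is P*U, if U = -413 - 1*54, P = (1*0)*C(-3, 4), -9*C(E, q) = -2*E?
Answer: 0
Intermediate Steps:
C(E, q) = 2*E/9 (C(E, q) = -(-2)*E/9 = 2*E/9)
P = 0 (P = (1*0)*((2/9)*(-3)) = 0*(-2/3) = 0)
U = -467 (U = -413 - 54 = -467)
P*U = 0*(-467) = 0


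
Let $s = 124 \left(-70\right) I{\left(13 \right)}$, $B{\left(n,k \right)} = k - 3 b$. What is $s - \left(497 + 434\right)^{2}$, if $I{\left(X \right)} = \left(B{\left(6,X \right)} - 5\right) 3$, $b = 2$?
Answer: $-918841$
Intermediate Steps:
$B{\left(n,k \right)} = -6 + k$ ($B{\left(n,k \right)} = k - 6 = -6 + k$)
$I{\left(X \right)} = -33 + 3 X$ ($I{\left(X \right)} = \left(\left(-6 + X\right) - 5\right) 3 = \left(-11 + X\right) 3 = -33 + 3 X$)
$s = -52080$ ($s = 124 \left(-70\right) \left(-33 + 3 \cdot 13\right) = - 8680 \left(-33 + 39\right) = \left(-8680\right) 6 = -52080$)
$s - \left(497 + 434\right)^{2} = -52080 - \left(497 + 434\right)^{2} = -52080 - 931^{2} = -52080 - 866761 = -918841$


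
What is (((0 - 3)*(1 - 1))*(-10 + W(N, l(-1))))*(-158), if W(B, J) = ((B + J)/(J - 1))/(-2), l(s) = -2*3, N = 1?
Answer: 0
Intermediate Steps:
l(s) = -6
W(B, J) = -(B + J)/(2*(-1 + J)) (W(B, J) = ((B + J)/(-1 + J))*(-½) = -(B + J)/(2*(-1 + J)))
(((0 - 3)*(1 - 1))*(-10 + W(N, l(-1))))*(-158) = (((0 - 3)*(1 - 1))*(-10 + (-1*1 - 1*(-6))/(2*(-1 - 6))))*(-158) = ((-3*0)*(-10 + (½)*(-1 + 6)/(-7)))*(-158) = (0*(-10 + (½)*(-⅐)*5))*(-158) = (0*(-10 - 5/14))*(-158) = (0*(-145/14))*(-158) = 0*(-158) = 0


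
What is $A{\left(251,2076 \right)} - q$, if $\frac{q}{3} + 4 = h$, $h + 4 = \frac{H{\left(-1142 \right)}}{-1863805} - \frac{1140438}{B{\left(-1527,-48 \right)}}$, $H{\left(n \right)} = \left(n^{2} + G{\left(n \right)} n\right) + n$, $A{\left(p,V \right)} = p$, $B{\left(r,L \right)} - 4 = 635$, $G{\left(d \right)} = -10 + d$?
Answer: $\frac{745466571233}{132330155} \approx 5633.4$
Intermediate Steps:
$B{\left(r,L \right)} = 639$ ($B{\left(r,L \right)} = 4 + 635 = 639$)
$H{\left(n \right)} = n + n^{2} + n \left(-10 + n\right)$ ($H{\left(n \right)} = \left(n^{2} + \left(-10 + n\right) n\right) + n = \left(n^{2} + n \left(-10 + n\right)\right) + n = n + n^{2} + n \left(-10 + n\right)$)
$h = - \frac{710663740468}{396990465}$ ($h = -4 - \left(\frac{380146}{213} - \frac{\left(-1142\right) \left(-9 + 2 \left(-1142\right)\right)}{-1863805}\right) = -4 - \left(\frac{380146}{213} - - 1142 \left(-9 - 2284\right) \left(- \frac{1}{1863805}\right)\right) = -4 - \left(\frac{380146}{213} - \left(-1142\right) \left(-2293\right) \left(- \frac{1}{1863805}\right)\right) = -4 + \left(2618606 \left(- \frac{1}{1863805}\right) - \frac{380146}{213}\right) = -4 - \frac{709075778608}{396990465} = - \frac{710663740468}{396990465} \approx -1790.1$)
$q = - \frac{712251702328}{132330155}$ ($q = -12 + 3 \left(- \frac{710663740468}{396990465}\right) = -12 - \frac{710663740468}{132330155} = - \frac{712251702328}{132330155} \approx -5382.4$)
$A{\left(251,2076 \right)} - q = 251 - - \frac{712251702328}{132330155} = 251 + \frac{712251702328}{132330155} = \frac{745466571233}{132330155}$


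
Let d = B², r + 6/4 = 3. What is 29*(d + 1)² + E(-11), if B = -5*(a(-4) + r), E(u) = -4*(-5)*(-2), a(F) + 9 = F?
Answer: 5075186149/16 ≈ 3.1720e+8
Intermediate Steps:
a(F) = -9 + F
E(u) = -40 (E(u) = 20*(-2) = -40)
r = 3/2 (r = -3/2 + 3 = 3/2 ≈ 1.5000)
B = 115/2 (B = -5*((-9 - 4) + 3/2) = -5*(-13 + 3/2) = -5*(-23/2) = 115/2 ≈ 57.500)
d = 13225/4 (d = (115/2)² = 13225/4 ≈ 3306.3)
29*(d + 1)² + E(-11) = 29*(13225/4 + 1)² - 40 = 29*(13229/4)² - 40 = 29*(175006441/16) - 40 = 5075186789/16 - 40 = 5075186149/16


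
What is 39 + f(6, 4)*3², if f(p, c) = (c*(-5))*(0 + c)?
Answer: -681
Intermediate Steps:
f(p, c) = -5*c² (f(p, c) = (-5*c)*c = -5*c²)
39 + f(6, 4)*3² = 39 - 5*4²*3² = 39 - 5*16*9 = 39 - 80*9 = 39 - 720 = -681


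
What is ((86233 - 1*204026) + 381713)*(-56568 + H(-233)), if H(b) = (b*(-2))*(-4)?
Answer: -15421373440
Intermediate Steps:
H(b) = 8*b (H(b) = -2*b*(-4) = 8*b)
((86233 - 1*204026) + 381713)*(-56568 + H(-233)) = ((86233 - 1*204026) + 381713)*(-56568 + 8*(-233)) = ((86233 - 204026) + 381713)*(-56568 - 1864) = (-117793 + 381713)*(-58432) = 263920*(-58432) = -15421373440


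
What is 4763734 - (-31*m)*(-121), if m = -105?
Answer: 5157589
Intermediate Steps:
4763734 - (-31*m)*(-121) = 4763734 - (-31*(-105))*(-121) = 4763734 - 3255*(-121) = 4763734 - 1*(-393855) = 4763734 + 393855 = 5157589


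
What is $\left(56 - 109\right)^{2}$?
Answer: $2809$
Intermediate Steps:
$\left(56 - 109\right)^{2} = \left(-53\right)^{2} = 2809$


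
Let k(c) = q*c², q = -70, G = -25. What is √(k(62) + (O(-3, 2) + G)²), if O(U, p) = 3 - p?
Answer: 2*I*√67126 ≈ 518.17*I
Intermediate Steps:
k(c) = -70*c²
√(k(62) + (O(-3, 2) + G)²) = √(-70*62² + ((3 - 1*2) - 25)²) = √(-70*3844 + ((3 - 2) - 25)²) = √(-269080 + (1 - 25)²) = √(-269080 + (-24)²) = √(-269080 + 576) = √(-268504) = 2*I*√67126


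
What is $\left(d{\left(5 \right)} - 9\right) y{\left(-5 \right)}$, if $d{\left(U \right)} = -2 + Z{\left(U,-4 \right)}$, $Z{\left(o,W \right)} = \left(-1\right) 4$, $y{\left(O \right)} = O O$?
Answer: $-375$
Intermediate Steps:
$y{\left(O \right)} = O^{2}$
$Z{\left(o,W \right)} = -4$
$d{\left(U \right)} = -6$ ($d{\left(U \right)} = -2 - 4 = -6$)
$\left(d{\left(5 \right)} - 9\right) y{\left(-5 \right)} = \left(-6 - 9\right) \left(-5\right)^{2} = \left(-15\right) 25 = -375$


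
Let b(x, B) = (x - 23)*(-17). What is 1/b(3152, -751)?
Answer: -1/53193 ≈ -1.8799e-5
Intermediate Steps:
b(x, B) = 391 - 17*x (b(x, B) = (-23 + x)*(-17) = 391 - 17*x)
1/b(3152, -751) = 1/(391 - 17*3152) = 1/(391 - 53584) = 1/(-53193) = -1/53193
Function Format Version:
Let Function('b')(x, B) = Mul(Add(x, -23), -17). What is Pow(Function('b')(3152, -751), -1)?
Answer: Rational(-1, 53193) ≈ -1.8799e-5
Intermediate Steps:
Function('b')(x, B) = Add(391, Mul(-17, x)) (Function('b')(x, B) = Mul(Add(-23, x), -17) = Add(391, Mul(-17, x)))
Pow(Function('b')(3152, -751), -1) = Pow(Add(391, Mul(-17, 3152)), -1) = Pow(Add(391, -53584), -1) = Pow(-53193, -1) = Rational(-1, 53193)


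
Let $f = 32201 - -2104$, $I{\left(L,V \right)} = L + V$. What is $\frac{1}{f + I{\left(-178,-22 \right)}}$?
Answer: $\frac{1}{34105} \approx 2.9321 \cdot 10^{-5}$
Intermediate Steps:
$f = 34305$ ($f = 32201 + 2104 = 34305$)
$\frac{1}{f + I{\left(-178,-22 \right)}} = \frac{1}{34305 - 200} = \frac{1}{34105}$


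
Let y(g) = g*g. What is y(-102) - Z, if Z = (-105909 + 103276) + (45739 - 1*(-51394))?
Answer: -84096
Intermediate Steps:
y(g) = g**2
Z = 94500 (Z = -2633 + (45739 + 51394) = -2633 + 97133 = 94500)
y(-102) - Z = (-102)**2 - 1*94500 = 10404 - 94500 = -84096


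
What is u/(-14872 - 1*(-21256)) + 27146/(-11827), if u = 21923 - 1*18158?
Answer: -42923803/25167856 ≈ -1.7055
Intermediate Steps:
u = 3765 (u = 21923 - 18158 = 3765)
u/(-14872 - 1*(-21256)) + 27146/(-11827) = 3765/(-14872 - 1*(-21256)) + 27146/(-11827) = 3765/(-14872 + 21256) + 27146*(-1/11827) = 3765/6384 - 27146/11827 = 3765*(1/6384) - 27146/11827 = 1255/2128 - 27146/11827 = -42923803/25167856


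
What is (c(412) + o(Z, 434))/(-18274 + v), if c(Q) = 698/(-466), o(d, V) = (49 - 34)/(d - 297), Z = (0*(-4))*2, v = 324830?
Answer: -8929/1767831813 ≈ -5.0508e-6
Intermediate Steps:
Z = 0 (Z = 0*2 = 0)
o(d, V) = 15/(-297 + d)
c(Q) = -349/233 (c(Q) = 698*(-1/466) = -349/233)
(c(412) + o(Z, 434))/(-18274 + v) = (-349/233 + 15/(-297 + 0))/(-18274 + 324830) = (-349/233 + 15/(-297))/306556 = (-349/233 + 15*(-1/297))*(1/306556) = (-349/233 - 5/99)*(1/306556) = -35716/23067*1/306556 = -8929/1767831813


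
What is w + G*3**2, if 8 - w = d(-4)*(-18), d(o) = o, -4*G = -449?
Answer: 3785/4 ≈ 946.25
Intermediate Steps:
G = 449/4 (G = -1/4*(-449) = 449/4 ≈ 112.25)
w = -64 (w = 8 - (-4)*(-18) = 8 - 1*72 = 8 - 72 = -64)
w + G*3**2 = -64 + (449/4)*3**2 = -64 + (449/4)*9 = -64 + 4041/4 = 3785/4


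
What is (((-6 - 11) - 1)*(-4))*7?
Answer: 504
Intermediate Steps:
(((-6 - 11) - 1)*(-4))*7 = ((-17 - 1)*(-4))*7 = -18*(-4)*7 = 72*7 = 504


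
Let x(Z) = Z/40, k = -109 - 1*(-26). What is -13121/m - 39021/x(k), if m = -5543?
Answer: 8652825163/460069 ≈ 18808.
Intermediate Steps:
k = -83 (k = -109 + 26 = -83)
x(Z) = Z/40 (x(Z) = Z*(1/40) = Z/40)
-13121/m - 39021/x(k) = -13121/(-5543) - 39021/((1/40)*(-83)) = -13121*(-1/5543) - 39021/(-83/40) = 13121/5543 - 39021*(-40/83) = 13121/5543 + 1560840/83 = 8652825163/460069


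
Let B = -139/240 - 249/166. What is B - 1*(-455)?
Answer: 108701/240 ≈ 452.92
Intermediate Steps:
B = -499/240 (B = -139*1/240 - 249*1/166 = -139/240 - 3/2 = -499/240 ≈ -2.0792)
B - 1*(-455) = -499/240 - 1*(-455) = -499/240 + 455 = 108701/240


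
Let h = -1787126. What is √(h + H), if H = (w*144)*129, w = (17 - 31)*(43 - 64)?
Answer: √3674218 ≈ 1916.8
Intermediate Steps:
w = 294 (w = -14*(-21) = 294)
H = 5461344 (H = (294*144)*129 = 42336*129 = 5461344)
√(h + H) = √(-1787126 + 5461344) = √3674218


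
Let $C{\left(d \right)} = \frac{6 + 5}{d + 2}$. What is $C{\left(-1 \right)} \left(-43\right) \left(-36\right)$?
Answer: $17028$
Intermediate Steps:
$C{\left(d \right)} = \frac{11}{2 + d}$
$C{\left(-1 \right)} \left(-43\right) \left(-36\right) = \frac{11}{2 - 1} \left(-43\right) \left(-36\right) = \frac{11}{1} \left(-43\right) \left(-36\right) = 11 \cdot 1 \left(-43\right) \left(-36\right) = 11 \left(-43\right) \left(-36\right) = \left(-473\right) \left(-36\right) = 17028$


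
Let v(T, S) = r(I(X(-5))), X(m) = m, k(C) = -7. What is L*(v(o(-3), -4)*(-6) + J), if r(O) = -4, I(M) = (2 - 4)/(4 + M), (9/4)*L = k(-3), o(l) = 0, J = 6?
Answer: -280/3 ≈ -93.333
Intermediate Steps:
L = -28/9 (L = (4/9)*(-7) = -28/9 ≈ -3.1111)
I(M) = -2/(4 + M)
v(T, S) = -4
L*(v(o(-3), -4)*(-6) + J) = -28*(-4*(-6) + 6)/9 = -28*(24 + 6)/9 = -28/9*30 = -280/3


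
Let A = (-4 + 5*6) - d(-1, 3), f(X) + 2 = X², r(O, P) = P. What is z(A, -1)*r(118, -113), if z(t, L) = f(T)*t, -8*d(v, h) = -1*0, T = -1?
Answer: 2938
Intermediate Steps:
f(X) = -2 + X²
d(v, h) = 0 (d(v, h) = -(-1)*0/8 = -⅛*0 = 0)
A = 26 (A = (-4 + 5*6) - 1*0 = (-4 + 30) + 0 = 26 + 0 = 26)
z(t, L) = -t (z(t, L) = (-2 + (-1)²)*t = (-2 + 1)*t = -t)
z(A, -1)*r(118, -113) = -1*26*(-113) = -26*(-113) = 2938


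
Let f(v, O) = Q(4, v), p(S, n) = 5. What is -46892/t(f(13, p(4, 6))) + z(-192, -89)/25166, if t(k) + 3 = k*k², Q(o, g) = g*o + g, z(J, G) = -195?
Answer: -616817681/3455568626 ≈ -0.17850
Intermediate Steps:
Q(o, g) = g + g*o
f(v, O) = 5*v (f(v, O) = v*(1 + 4) = v*5 = 5*v)
t(k) = -3 + k³ (t(k) = -3 + k*k² = -3 + k³)
-46892/t(f(13, p(4, 6))) + z(-192, -89)/25166 = -46892/(-3 + (5*13)³) - 195/25166 = -46892/(-3 + 65³) - 195*1/25166 = -46892/(-3 + 274625) - 195/25166 = -46892/274622 - 195/25166 = -46892*1/274622 - 195/25166 = -23446/137311 - 195/25166 = -616817681/3455568626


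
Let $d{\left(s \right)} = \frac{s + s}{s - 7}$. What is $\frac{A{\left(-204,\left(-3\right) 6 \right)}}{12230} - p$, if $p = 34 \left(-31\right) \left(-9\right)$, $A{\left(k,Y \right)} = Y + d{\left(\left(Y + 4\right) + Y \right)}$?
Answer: $- \frac{2262269029}{238485} \approx -9486.0$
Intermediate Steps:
$d{\left(s \right)} = \frac{2 s}{-7 + s}$
$A{\left(k,Y \right)} = Y + \frac{2 \left(4 + 2 Y\right)}{-3 + 2 Y}$ ($A{\left(k,Y \right)} = Y + \frac{2 \left(\left(Y + 4\right) + Y\right)}{-7 + \left(\left(Y + 4\right) + Y\right)} = Y + \frac{2 \left(\left(4 + Y\right) + Y\right)}{-7 + \left(\left(4 + Y\right) + Y\right)} = Y + \frac{2 \left(4 + 2 Y\right)}{-7 + \left(4 + 2 Y\right)} = Y + \frac{2 \left(4 + 2 Y\right)}{-3 + 2 Y}$)
$p = 9486$ ($p = \left(-1054\right) \left(-9\right) = 9486$)
$\frac{A{\left(-204,\left(-3\right) 6 \right)}}{12230} - p = \frac{\frac{1}{-3 + 2 \left(\left(-3\right) 6\right)} \left(8 - 18 + 2 \left(\left(-3\right) 6\right)^{2}\right)}{12230} - 9486 = \frac{8 - 18 + 2 \left(-18\right)^{2}}{-3 + 2 \left(-18\right)} \frac{1}{12230} - 9486 = \frac{8 - 18 + 2 \cdot 324}{-3 - 36} \cdot \frac{1}{12230} - 9486 = \frac{8 - 18 + 648}{-39} \cdot \frac{1}{12230} - 9486 = \left(- \frac{1}{39}\right) 638 \cdot \frac{1}{12230} - 9486 = \left(- \frac{638}{39}\right) \frac{1}{12230} - 9486 = - \frac{319}{238485} - 9486 = - \frac{2262269029}{238485}$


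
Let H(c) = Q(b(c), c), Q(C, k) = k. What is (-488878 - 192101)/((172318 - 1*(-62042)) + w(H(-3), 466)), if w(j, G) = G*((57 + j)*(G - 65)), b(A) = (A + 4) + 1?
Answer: -226993/3441708 ≈ -0.065954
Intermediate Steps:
b(A) = 5 + A (b(A) = (4 + A) + 1 = 5 + A)
H(c) = c
w(j, G) = G*(-65 + G)*(57 + j) (w(j, G) = G*((57 + j)*(-65 + G)) = G*((-65 + G)*(57 + j)) = G*(-65 + G)*(57 + j))
(-488878 - 192101)/((172318 - 1*(-62042)) + w(H(-3), 466)) = (-488878 - 192101)/((172318 - 1*(-62042)) + 466*(-3705 - 65*(-3) + 57*466 + 466*(-3))) = -680979/((172318 + 62042) + 466*(-3705 + 195 + 26562 - 1398)) = -680979/(234360 + 466*21654) = -680979/(234360 + 10090764) = -680979/10325124 = -680979*1/10325124 = -226993/3441708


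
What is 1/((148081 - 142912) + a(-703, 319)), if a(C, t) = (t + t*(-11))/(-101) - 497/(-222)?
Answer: 22422/116657695 ≈ 0.00019220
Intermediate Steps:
a(C, t) = 497/222 + 10*t/101 (a(C, t) = (t - 11*t)*(-1/101) - 497*(-1/222) = -10*t*(-1/101) + 497/222 = 10*t/101 + 497/222 = 497/222 + 10*t/101)
1/((148081 - 142912) + a(-703, 319)) = 1/((148081 - 142912) + (497/222 + (10/101)*319)) = 1/(5169 + (497/222 + 3190/101)) = 1/(5169 + 758377/22422) = 1/(116657695/22422) = 22422/116657695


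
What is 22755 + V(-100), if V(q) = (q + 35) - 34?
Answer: 22656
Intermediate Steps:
V(q) = 1 + q (V(q) = (35 + q) - 34 = 1 + q)
22755 + V(-100) = 22755 + (1 - 100) = 22755 - 99 = 22656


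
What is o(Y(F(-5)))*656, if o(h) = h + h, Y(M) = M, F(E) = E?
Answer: -6560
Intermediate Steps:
o(h) = 2*h
o(Y(F(-5)))*656 = (2*(-5))*656 = -10*656 = -6560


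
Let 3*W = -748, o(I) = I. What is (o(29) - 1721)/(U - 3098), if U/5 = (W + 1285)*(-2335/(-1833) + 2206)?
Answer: -715716/4833579481 ≈ -0.00014807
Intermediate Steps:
W = -748/3 (W = (1/3)*(-748) = -748/3 ≈ -249.33)
U = 4834889935/423 (U = 5*((-748/3 + 1285)*(-2335/(-1833) + 2206)) = 5*(3107*(-2335*(-1/1833) + 2206)/3) = 5*(3107*(2335/1833 + 2206)/3) = 5*((3107/3)*(4045933/1833)) = 5*(966977987/423) = 4834889935/423 ≈ 1.1430e+7)
(o(29) - 1721)/(U - 3098) = (29 - 1721)/(4834889935/423 - 3098) = -1692/4833579481/423 = -1692*423/4833579481 = -715716/4833579481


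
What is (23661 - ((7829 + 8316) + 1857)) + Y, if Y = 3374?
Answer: 9033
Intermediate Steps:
(23661 - ((7829 + 8316) + 1857)) + Y = (23661 - ((7829 + 8316) + 1857)) + 3374 = (23661 - (16145 + 1857)) + 3374 = (23661 - 1*18002) + 3374 = (23661 - 18002) + 3374 = 5659 + 3374 = 9033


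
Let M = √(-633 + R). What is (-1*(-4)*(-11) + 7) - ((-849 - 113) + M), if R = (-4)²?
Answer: 925 - I*√617 ≈ 925.0 - 24.839*I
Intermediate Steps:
R = 16
M = I*√617 (M = √(-633 + 16) = √(-617) = I*√617 ≈ 24.839*I)
(-1*(-4)*(-11) + 7) - ((-849 - 113) + M) = (-1*(-4)*(-11) + 7) - ((-849 - 113) + I*√617) = (4*(-11) + 7) - (-962 + I*√617) = (-44 + 7) + (962 - I*√617) = -37 + (962 - I*√617) = 925 - I*√617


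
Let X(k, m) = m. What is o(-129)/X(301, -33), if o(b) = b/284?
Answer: 43/3124 ≈ 0.013764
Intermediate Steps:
o(b) = b/284 (o(b) = b*(1/284) = b/284)
o(-129)/X(301, -33) = ((1/284)*(-129))/(-33) = -129/284*(-1/33) = 43/3124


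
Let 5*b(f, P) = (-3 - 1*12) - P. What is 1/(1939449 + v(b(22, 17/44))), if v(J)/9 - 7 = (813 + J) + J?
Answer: 110/214145097 ≈ 5.1367e-7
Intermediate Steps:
b(f, P) = -3 - P/5 (b(f, P) = ((-3 - 1*12) - P)/5 = ((-3 - 12) - P)/5 = (-15 - P)/5 = -3 - P/5)
v(J) = 7380 + 18*J (v(J) = 63 + 9*((813 + J) + J) = 63 + 9*(813 + 2*J) = 63 + (7317 + 18*J) = 7380 + 18*J)
1/(1939449 + v(b(22, 17/44))) = 1/(1939449 + (7380 + 18*(-3 - 17/(5*44)))) = 1/(1939449 + (7380 + 18*(-3 - ⅕*17/44))) = 1/(1939449 + (7380 + 18*(-3 - 17/220))) = 1/(1939449 + (7380 + 18*(-677/220))) = 1/(1939449 + (7380 - 6093/110)) = 1/(1939449 + 805707/110) = 1/(214145097/110) = 110/214145097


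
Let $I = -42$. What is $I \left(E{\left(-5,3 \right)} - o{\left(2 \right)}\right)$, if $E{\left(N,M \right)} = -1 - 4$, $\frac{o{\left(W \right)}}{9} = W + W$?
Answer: $1722$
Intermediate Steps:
$o{\left(W \right)} = 18 W$ ($o{\left(W \right)} = 9 \left(W + W\right) = 9 \cdot 2 W = 18 W$)
$E{\left(N,M \right)} = -5$ ($E{\left(N,M \right)} = -1 - 4 = -5$)
$I \left(E{\left(-5,3 \right)} - o{\left(2 \right)}\right) = - 42 \left(-5 - 18 \cdot 2\right) = - 42 \left(-5 - 36\right) = \left(-42\right) \left(-41\right) = 1722$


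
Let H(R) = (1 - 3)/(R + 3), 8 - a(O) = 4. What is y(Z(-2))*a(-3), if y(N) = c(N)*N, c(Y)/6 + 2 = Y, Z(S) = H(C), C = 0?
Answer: 128/3 ≈ 42.667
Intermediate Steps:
a(O) = 4 (a(O) = 8 - 1*4 = 8 - 4 = 4)
H(R) = -2/(3 + R)
Z(S) = -2/3 (Z(S) = -2/(3 + 0) = -2/3)
c(Y) = -12 + 6*Y
y(N) = N*(-12 + 6*N) (y(N) = (-12 + 6*N)*N = N*(-12 + 6*N))
y(Z(-2))*a(-3) = (6*(-2/3)*(-2 - 2/3))*4 = (6*(-2/3)*(-8/3))*4 = (32/3)*4 = 128/3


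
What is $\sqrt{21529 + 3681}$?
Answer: $\sqrt{25210} \approx 158.78$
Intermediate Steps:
$\sqrt{21529 + 3681} = \sqrt{25210}$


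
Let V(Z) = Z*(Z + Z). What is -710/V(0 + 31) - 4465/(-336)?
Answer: 4171585/322896 ≈ 12.919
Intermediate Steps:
V(Z) = 2*Z² (V(Z) = Z*(2*Z) = 2*Z²)
-710/V(0 + 31) - 4465/(-336) = -710*1/(2*(0 + 31)²) - 4465/(-336) = -710/(2*31²) - 4465*(-1/336) = -710/(2*961) + 4465/336 = -710/1922 + 4465/336 = -710*1/1922 + 4465/336 = -355/961 + 4465/336 = 4171585/322896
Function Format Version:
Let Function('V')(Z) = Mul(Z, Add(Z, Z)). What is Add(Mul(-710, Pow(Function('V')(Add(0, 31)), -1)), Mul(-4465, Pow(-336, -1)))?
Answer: Rational(4171585, 322896) ≈ 12.919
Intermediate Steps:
Function('V')(Z) = Mul(2, Pow(Z, 2)) (Function('V')(Z) = Mul(Z, Mul(2, Z)) = Mul(2, Pow(Z, 2)))
Add(Mul(-710, Pow(Function('V')(Add(0, 31)), -1)), Mul(-4465, Pow(-336, -1))) = Add(Mul(-710, Pow(Mul(2, Pow(Add(0, 31), 2)), -1)), Mul(-4465, Pow(-336, -1))) = Add(Mul(-710, Pow(Mul(2, Pow(31, 2)), -1)), Mul(-4465, Rational(-1, 336))) = Add(Mul(-710, Pow(Mul(2, 961), -1)), Rational(4465, 336)) = Add(Mul(-710, Pow(1922, -1)), Rational(4465, 336)) = Add(Mul(-710, Rational(1, 1922)), Rational(4465, 336)) = Add(Rational(-355, 961), Rational(4465, 336)) = Rational(4171585, 322896)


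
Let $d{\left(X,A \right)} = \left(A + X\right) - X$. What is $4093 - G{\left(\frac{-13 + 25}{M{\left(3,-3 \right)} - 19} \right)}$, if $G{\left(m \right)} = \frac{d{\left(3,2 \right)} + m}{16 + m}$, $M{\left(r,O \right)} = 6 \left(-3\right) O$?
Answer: $\frac{1170557}{286} \approx 4092.9$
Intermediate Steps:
$d{\left(X,A \right)} = A$
$M{\left(r,O \right)} = - 18 O$
$G{\left(m \right)} = \frac{2 + m}{16 + m}$
$4093 - G{\left(\frac{-13 + 25}{M{\left(3,-3 \right)} - 19} \right)} = 4093 - \frac{2 + \frac{-13 + 25}{\left(-18\right) \left(-3\right) - 19}}{16 + \frac{-13 + 25}{\left(-18\right) \left(-3\right) - 19}} = 4093 - \frac{2 + \frac{12}{54 - 19}}{16 + \frac{12}{54 - 19}} = 4093 - \frac{2 + \frac{12}{35}}{16 + \frac{12}{35}} = 4093 - \frac{1}{\frac{572}{35}} \cdot \frac{82}{35} = 4093 - \frac{35}{572} \cdot \frac{82}{35} = 4093 - \frac{41}{286} = \frac{1170557}{286}$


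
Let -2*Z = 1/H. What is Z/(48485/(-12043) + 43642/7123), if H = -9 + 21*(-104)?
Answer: 5046017/46497263358 ≈ 0.00010852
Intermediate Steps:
H = -2193 (H = -9 - 2184 = -2193)
Z = 1/4386 (Z = -½/(-2193) = -½*(-1/2193) = 1/4386 ≈ 0.00022800)
Z/(48485/(-12043) + 43642/7123) = 1/(4386*(48485/(-12043) + 43642/7123)) = 1/(4386*(48485*(-1/12043) + 43642*(1/7123))) = 1/(4386*(-48485/12043 + 43642/7123)) = 1/(4386*(180221951/85782289)) = (1/4386)*(85782289/180221951) = 5046017/46497263358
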